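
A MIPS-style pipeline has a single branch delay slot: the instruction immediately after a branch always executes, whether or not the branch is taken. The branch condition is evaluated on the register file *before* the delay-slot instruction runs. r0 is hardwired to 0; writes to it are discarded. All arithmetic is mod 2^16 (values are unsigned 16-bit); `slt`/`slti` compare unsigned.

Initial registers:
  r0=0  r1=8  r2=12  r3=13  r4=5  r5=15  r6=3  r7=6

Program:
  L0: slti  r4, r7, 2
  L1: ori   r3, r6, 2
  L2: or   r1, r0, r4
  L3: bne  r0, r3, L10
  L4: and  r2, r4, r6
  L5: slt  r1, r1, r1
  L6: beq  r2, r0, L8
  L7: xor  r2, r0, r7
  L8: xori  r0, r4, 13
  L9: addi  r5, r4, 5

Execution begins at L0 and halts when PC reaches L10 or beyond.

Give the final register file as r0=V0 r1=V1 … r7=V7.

[0] slti  r4, r7, 2  →  {r0:0, r1:8, r2:12, r3:13, r4:0, r5:15, r6:3, r7:6}
[1] ori   r3, r6, 2  →  {r0:0, r1:8, r2:12, r3:3, r4:0, r5:15, r6:3, r7:6}
[2] or   r1, r0, r4  →  {r0:0, r1:0, r2:12, r3:3, r4:0, r5:15, r6:3, r7:6}
[3] bne  r0, r3, L10  →  {r0:0, r1:0, r2:12, r3:3, r4:0, r5:15, r6:3, r7:6}  ⟨branch taken⟩
[4] and  r2, r4, r6  →  {r0:0, r1:0, r2:0, r3:3, r4:0, r5:15, r6:3, r7:6}

r0=0 r1=0 r2=0 r3=3 r4=0 r5=15 r6=3 r7=6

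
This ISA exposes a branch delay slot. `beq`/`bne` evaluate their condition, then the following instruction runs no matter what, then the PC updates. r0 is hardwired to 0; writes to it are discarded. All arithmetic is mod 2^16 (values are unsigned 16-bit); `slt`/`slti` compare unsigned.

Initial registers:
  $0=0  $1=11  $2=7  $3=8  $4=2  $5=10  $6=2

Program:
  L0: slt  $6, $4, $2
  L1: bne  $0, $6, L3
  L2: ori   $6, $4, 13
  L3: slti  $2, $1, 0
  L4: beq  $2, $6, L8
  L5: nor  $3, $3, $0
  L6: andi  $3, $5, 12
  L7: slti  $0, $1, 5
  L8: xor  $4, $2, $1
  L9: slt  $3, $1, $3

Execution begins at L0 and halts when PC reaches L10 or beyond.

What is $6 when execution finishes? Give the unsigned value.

#0 slt  $6, $4, $2 ; 0/11/7/8/2/10/1
#1 bne  $0, $6, L3 ; 0/11/7/8/2/10/1 ; →target
#2 ori   $6, $4, 13 ; 0/11/7/8/2/10/15
#3 slti  $2, $1, 0 ; 0/11/0/8/2/10/15
#4 beq  $2, $6, L8 ; 0/11/0/8/2/10/15 ; →fallthru
#5 nor  $3, $3, $0 ; 0/11/0/65527/2/10/15
#6 andi  $3, $5, 12 ; 0/11/0/8/2/10/15
#7 slti  $0, $1, 5 ; 0/11/0/8/2/10/15
#8 xor  $4, $2, $1 ; 0/11/0/8/11/10/15
#9 slt  $3, $1, $3 ; 0/11/0/0/11/10/15

15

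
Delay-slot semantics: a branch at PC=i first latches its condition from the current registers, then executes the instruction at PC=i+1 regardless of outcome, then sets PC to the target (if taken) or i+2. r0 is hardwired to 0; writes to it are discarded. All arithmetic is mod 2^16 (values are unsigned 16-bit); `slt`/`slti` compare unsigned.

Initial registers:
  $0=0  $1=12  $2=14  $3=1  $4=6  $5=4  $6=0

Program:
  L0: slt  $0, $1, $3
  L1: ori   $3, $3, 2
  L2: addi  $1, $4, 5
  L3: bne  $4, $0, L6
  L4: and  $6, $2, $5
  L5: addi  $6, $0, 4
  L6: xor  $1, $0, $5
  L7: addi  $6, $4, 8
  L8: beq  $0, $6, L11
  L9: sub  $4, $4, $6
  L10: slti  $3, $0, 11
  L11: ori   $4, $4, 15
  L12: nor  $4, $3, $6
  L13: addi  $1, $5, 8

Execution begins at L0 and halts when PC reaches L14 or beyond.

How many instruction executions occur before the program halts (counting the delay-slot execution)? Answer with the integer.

PC=0  slt  $0, $1, $3        | $0=0 $1=12 $2=14 $3=1 $4=6 $5=4 $6=0
PC=1  ori   $3, $3, 2        | $0=0 $1=12 $2=14 $3=3 $4=6 $5=4 $6=0
PC=2  addi  $1, $4, 5        | $0=0 $1=11 $2=14 $3=3 $4=6 $5=4 $6=0
PC=3  bne  $4, $0, L6        | $0=0 $1=11 $2=14 $3=3 $4=6 $5=4 $6=0  [TAKEN]
PC=4  and  $6, $2, $5        | $0=0 $1=11 $2=14 $3=3 $4=6 $5=4 $6=4
PC=6  xor  $1, $0, $5        | $0=0 $1=4 $2=14 $3=3 $4=6 $5=4 $6=4
PC=7  addi  $6, $4, 8        | $0=0 $1=4 $2=14 $3=3 $4=6 $5=4 $6=14
PC=8  beq  $0, $6, L11       | $0=0 $1=4 $2=14 $3=3 $4=6 $5=4 $6=14  [not taken]
PC=9  sub  $4, $4, $6        | $0=0 $1=4 $2=14 $3=3 $4=65528 $5=4 $6=14
PC=10 slti  $3, $0, 11       | $0=0 $1=4 $2=14 $3=1 $4=65528 $5=4 $6=14
PC=11 ori   $4, $4, 15       | $0=0 $1=4 $2=14 $3=1 $4=65535 $5=4 $6=14
PC=12 nor  $4, $3, $6        | $0=0 $1=4 $2=14 $3=1 $4=65520 $5=4 $6=14
PC=13 addi  $1, $5, 8        | $0=0 $1=12 $2=14 $3=1 $4=65520 $5=4 $6=14

13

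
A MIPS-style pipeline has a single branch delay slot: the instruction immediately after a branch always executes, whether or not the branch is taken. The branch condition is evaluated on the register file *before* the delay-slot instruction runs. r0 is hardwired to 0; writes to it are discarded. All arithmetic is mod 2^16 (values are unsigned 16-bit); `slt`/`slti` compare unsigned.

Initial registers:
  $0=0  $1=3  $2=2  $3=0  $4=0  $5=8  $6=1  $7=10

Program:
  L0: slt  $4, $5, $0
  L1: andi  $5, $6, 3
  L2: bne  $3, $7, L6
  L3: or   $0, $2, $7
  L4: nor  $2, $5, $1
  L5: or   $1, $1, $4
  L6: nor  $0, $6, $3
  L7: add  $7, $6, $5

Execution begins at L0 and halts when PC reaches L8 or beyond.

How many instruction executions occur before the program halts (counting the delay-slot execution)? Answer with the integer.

6

[0] slt  $4, $5, $0  →  {$0:0, $1:3, $2:2, $3:0, $4:0, $5:8, $6:1, $7:10}
[1] andi  $5, $6, 3  →  {$0:0, $1:3, $2:2, $3:0, $4:0, $5:1, $6:1, $7:10}
[2] bne  $3, $7, L6  →  {$0:0, $1:3, $2:2, $3:0, $4:0, $5:1, $6:1, $7:10}  ⟨branch taken⟩
[3] or   $0, $2, $7  →  {$0:0, $1:3, $2:2, $3:0, $4:0, $5:1, $6:1, $7:10}
[6] nor  $0, $6, $3  →  {$0:0, $1:3, $2:2, $3:0, $4:0, $5:1, $6:1, $7:10}
[7] add  $7, $6, $5  →  {$0:0, $1:3, $2:2, $3:0, $4:0, $5:1, $6:1, $7:2}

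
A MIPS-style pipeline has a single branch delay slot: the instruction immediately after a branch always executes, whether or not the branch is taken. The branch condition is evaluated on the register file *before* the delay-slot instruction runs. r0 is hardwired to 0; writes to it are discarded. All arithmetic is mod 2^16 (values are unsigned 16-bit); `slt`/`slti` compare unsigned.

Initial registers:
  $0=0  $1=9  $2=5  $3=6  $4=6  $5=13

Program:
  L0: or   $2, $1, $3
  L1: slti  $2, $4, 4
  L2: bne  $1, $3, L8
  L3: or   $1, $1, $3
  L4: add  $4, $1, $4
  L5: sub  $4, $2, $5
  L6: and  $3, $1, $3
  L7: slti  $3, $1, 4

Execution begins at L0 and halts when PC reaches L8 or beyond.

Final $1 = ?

[0] or   $2, $1, $3  →  {$0:0, $1:9, $2:15, $3:6, $4:6, $5:13}
[1] slti  $2, $4, 4  →  {$0:0, $1:9, $2:0, $3:6, $4:6, $5:13}
[2] bne  $1, $3, L8  →  {$0:0, $1:9, $2:0, $3:6, $4:6, $5:13}  ⟨branch taken⟩
[3] or   $1, $1, $3  →  {$0:0, $1:15, $2:0, $3:6, $4:6, $5:13}

15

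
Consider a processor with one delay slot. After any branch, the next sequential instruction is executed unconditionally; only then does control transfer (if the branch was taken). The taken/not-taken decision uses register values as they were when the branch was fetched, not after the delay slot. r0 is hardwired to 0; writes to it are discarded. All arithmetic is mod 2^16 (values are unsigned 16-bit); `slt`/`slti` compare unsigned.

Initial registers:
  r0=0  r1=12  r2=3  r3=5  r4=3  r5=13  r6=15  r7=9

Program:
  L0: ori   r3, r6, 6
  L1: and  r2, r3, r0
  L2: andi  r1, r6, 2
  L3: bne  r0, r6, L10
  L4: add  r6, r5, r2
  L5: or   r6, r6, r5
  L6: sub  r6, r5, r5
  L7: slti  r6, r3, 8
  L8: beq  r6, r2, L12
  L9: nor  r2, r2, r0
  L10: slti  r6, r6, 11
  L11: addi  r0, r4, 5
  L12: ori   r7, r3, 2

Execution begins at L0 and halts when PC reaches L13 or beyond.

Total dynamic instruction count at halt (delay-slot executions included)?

8

#0 ori   r3, r6, 6 ; 0/12/3/15/3/13/15/9
#1 and  r2, r3, r0 ; 0/12/0/15/3/13/15/9
#2 andi  r1, r6, 2 ; 0/2/0/15/3/13/15/9
#3 bne  r0, r6, L10 ; 0/2/0/15/3/13/15/9 ; →target
#4 add  r6, r5, r2 ; 0/2/0/15/3/13/13/9
#10 slti  r6, r6, 11 ; 0/2/0/15/3/13/0/9
#11 addi  r0, r4, 5 ; 0/2/0/15/3/13/0/9
#12 ori   r7, r3, 2 ; 0/2/0/15/3/13/0/15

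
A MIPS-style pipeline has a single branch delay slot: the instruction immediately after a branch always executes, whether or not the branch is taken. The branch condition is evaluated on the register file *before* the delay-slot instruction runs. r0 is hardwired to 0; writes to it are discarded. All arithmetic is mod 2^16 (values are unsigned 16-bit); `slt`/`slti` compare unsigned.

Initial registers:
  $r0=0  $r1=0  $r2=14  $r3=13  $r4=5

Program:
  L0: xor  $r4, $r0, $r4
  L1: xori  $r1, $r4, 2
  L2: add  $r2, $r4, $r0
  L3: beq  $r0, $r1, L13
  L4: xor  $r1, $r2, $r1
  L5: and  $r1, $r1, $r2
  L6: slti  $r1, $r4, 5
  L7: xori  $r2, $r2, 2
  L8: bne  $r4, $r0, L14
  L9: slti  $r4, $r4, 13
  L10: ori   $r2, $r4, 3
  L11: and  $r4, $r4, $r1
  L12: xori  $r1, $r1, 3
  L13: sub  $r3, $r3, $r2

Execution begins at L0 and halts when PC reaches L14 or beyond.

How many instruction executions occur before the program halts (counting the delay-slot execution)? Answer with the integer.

10

  step pc=0: xor  $r4, $r0, $r4  regs=(0,0,14,13,5)
  step pc=1: xori  $r1, $r4, 2  regs=(0,7,14,13,5)
  step pc=2: add  $r2, $r4, $r0  regs=(0,7,5,13,5)
  step pc=3: beq  $r0, $r1, L13  cond=F  regs=(0,7,5,13,5)
  step pc=4: xor  $r1, $r2, $r1  regs=(0,2,5,13,5)
  step pc=5: and  $r1, $r1, $r2  regs=(0,0,5,13,5)
  step pc=6: slti  $r1, $r4, 5  regs=(0,0,5,13,5)
  step pc=7: xori  $r2, $r2, 2  regs=(0,0,7,13,5)
  step pc=8: bne  $r4, $r0, L14  cond=T  regs=(0,0,7,13,5)
  step pc=9: slti  $r4, $r4, 13  regs=(0,0,7,13,1)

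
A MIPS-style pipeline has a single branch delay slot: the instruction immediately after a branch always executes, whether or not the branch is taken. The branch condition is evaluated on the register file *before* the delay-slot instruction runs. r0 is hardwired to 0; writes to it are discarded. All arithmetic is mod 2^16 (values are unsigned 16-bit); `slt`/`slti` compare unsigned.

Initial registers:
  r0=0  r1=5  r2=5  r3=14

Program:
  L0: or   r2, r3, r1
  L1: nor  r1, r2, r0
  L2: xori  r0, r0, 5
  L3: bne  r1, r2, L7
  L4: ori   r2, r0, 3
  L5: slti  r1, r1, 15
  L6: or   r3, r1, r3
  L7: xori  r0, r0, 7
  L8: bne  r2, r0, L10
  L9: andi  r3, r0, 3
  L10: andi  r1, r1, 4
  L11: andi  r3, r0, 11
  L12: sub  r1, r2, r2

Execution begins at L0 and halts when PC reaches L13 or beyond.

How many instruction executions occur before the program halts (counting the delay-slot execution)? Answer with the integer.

11

PC=0  or   r2, r3, r1        | r0=0 r1=5 r2=15 r3=14
PC=1  nor  r1, r2, r0        | r0=0 r1=65520 r2=15 r3=14
PC=2  xori  r0, r0, 5        | r0=0 r1=65520 r2=15 r3=14
PC=3  bne  r1, r2, L7        | r0=0 r1=65520 r2=15 r3=14  [TAKEN]
PC=4  ori   r2, r0, 3        | r0=0 r1=65520 r2=3 r3=14
PC=7  xori  r0, r0, 7        | r0=0 r1=65520 r2=3 r3=14
PC=8  bne  r2, r0, L10       | r0=0 r1=65520 r2=3 r3=14  [TAKEN]
PC=9  andi  r3, r0, 3        | r0=0 r1=65520 r2=3 r3=0
PC=10 andi  r1, r1, 4        | r0=0 r1=0 r2=3 r3=0
PC=11 andi  r3, r0, 11       | r0=0 r1=0 r2=3 r3=0
PC=12 sub  r1, r2, r2        | r0=0 r1=0 r2=3 r3=0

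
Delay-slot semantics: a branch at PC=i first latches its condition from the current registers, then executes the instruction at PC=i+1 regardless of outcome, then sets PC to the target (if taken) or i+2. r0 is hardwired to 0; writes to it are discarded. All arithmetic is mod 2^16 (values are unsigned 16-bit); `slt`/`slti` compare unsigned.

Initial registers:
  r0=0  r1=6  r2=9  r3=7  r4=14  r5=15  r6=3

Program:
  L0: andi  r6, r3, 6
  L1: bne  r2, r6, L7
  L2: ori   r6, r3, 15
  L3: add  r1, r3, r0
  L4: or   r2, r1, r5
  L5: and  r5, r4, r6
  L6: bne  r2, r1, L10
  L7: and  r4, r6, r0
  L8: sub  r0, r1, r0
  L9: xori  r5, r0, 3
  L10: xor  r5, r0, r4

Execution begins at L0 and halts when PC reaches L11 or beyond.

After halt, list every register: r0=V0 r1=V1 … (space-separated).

r0=0 r1=6 r2=9 r3=7 r4=0 r5=0 r6=15

  step pc=0: andi  r6, r3, 6  regs=(0,6,9,7,14,15,6)
  step pc=1: bne  r2, r6, L7  cond=T  regs=(0,6,9,7,14,15,6)
  step pc=2: ori   r6, r3, 15  regs=(0,6,9,7,14,15,15)
  step pc=7: and  r4, r6, r0  regs=(0,6,9,7,0,15,15)
  step pc=8: sub  r0, r1, r0  regs=(0,6,9,7,0,15,15)
  step pc=9: xori  r5, r0, 3  regs=(0,6,9,7,0,3,15)
  step pc=10: xor  r5, r0, r4  regs=(0,6,9,7,0,0,15)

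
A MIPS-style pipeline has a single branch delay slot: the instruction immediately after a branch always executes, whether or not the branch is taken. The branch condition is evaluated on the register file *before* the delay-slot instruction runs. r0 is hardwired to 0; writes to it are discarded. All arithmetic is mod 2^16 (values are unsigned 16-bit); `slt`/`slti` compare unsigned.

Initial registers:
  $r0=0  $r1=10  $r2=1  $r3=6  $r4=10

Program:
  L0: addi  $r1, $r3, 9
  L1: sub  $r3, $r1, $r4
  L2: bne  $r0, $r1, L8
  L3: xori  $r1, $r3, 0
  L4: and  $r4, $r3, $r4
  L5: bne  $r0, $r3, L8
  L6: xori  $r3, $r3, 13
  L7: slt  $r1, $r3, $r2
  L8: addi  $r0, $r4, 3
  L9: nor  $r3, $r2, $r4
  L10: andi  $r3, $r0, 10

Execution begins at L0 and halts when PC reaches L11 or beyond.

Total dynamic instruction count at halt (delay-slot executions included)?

PC=0  addi  $r1, $r3, 9      | $r0=0 $r1=15 $r2=1 $r3=6 $r4=10
PC=1  sub  $r3, $r1, $r4     | $r0=0 $r1=15 $r2=1 $r3=5 $r4=10
PC=2  bne  $r0, $r1, L8      | $r0=0 $r1=15 $r2=1 $r3=5 $r4=10  [TAKEN]
PC=3  xori  $r1, $r3, 0      | $r0=0 $r1=5 $r2=1 $r3=5 $r4=10
PC=8  addi  $r0, $r4, 3      | $r0=0 $r1=5 $r2=1 $r3=5 $r4=10
PC=9  nor  $r3, $r2, $r4     | $r0=0 $r1=5 $r2=1 $r3=65524 $r4=10
PC=10 andi  $r3, $r0, 10     | $r0=0 $r1=5 $r2=1 $r3=0 $r4=10

7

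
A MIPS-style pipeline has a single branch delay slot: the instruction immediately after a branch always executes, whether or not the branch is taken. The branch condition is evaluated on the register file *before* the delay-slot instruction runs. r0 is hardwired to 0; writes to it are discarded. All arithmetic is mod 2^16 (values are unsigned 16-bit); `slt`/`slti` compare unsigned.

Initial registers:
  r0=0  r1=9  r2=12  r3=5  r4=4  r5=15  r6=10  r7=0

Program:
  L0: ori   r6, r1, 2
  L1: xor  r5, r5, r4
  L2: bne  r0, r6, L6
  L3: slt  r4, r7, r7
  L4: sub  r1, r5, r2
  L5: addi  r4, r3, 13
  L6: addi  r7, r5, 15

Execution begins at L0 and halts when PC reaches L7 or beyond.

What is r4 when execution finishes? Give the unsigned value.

0

[0] ori   r6, r1, 2  →  {r0:0, r1:9, r2:12, r3:5, r4:4, r5:15, r6:11, r7:0}
[1] xor  r5, r5, r4  →  {r0:0, r1:9, r2:12, r3:5, r4:4, r5:11, r6:11, r7:0}
[2] bne  r0, r6, L6  →  {r0:0, r1:9, r2:12, r3:5, r4:4, r5:11, r6:11, r7:0}  ⟨branch taken⟩
[3] slt  r4, r7, r7  →  {r0:0, r1:9, r2:12, r3:5, r4:0, r5:11, r6:11, r7:0}
[6] addi  r7, r5, 15  →  {r0:0, r1:9, r2:12, r3:5, r4:0, r5:11, r6:11, r7:26}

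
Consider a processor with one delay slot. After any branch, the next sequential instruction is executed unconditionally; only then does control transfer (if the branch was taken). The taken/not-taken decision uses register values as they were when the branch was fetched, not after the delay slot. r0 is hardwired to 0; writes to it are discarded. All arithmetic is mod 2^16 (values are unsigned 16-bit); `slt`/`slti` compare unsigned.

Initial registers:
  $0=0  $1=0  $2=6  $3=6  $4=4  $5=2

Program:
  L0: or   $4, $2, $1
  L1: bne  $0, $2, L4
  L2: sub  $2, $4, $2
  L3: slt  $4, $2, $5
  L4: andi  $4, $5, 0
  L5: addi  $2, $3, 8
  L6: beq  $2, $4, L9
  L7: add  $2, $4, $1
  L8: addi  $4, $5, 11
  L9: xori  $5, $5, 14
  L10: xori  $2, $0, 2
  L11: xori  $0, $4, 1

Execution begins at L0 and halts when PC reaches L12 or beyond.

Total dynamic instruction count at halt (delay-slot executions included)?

PC=0  or   $4, $2, $1        | $0=0 $1=0 $2=6 $3=6 $4=6 $5=2
PC=1  bne  $0, $2, L4        | $0=0 $1=0 $2=6 $3=6 $4=6 $5=2  [TAKEN]
PC=2  sub  $2, $4, $2        | $0=0 $1=0 $2=0 $3=6 $4=6 $5=2
PC=4  andi  $4, $5, 0        | $0=0 $1=0 $2=0 $3=6 $4=0 $5=2
PC=5  addi  $2, $3, 8        | $0=0 $1=0 $2=14 $3=6 $4=0 $5=2
PC=6  beq  $2, $4, L9        | $0=0 $1=0 $2=14 $3=6 $4=0 $5=2  [not taken]
PC=7  add  $2, $4, $1        | $0=0 $1=0 $2=0 $3=6 $4=0 $5=2
PC=8  addi  $4, $5, 11       | $0=0 $1=0 $2=0 $3=6 $4=13 $5=2
PC=9  xori  $5, $5, 14       | $0=0 $1=0 $2=0 $3=6 $4=13 $5=12
PC=10 xori  $2, $0, 2        | $0=0 $1=0 $2=2 $3=6 $4=13 $5=12
PC=11 xori  $0, $4, 1        | $0=0 $1=0 $2=2 $3=6 $4=13 $5=12

11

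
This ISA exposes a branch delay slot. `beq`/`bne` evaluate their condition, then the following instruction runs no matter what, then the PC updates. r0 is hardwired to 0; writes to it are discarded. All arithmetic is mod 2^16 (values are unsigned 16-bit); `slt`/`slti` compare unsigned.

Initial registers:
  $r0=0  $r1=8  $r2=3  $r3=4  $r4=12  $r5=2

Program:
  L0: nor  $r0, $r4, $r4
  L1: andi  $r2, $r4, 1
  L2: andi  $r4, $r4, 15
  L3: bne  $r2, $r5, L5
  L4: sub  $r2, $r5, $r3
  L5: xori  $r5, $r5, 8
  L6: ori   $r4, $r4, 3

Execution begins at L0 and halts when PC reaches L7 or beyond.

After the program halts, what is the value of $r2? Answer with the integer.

[0] nor  $r0, $r4, $r4  →  {$r0:0, $r1:8, $r2:3, $r3:4, $r4:12, $r5:2}
[1] andi  $r2, $r4, 1  →  {$r0:0, $r1:8, $r2:0, $r3:4, $r4:12, $r5:2}
[2] andi  $r4, $r4, 15  →  {$r0:0, $r1:8, $r2:0, $r3:4, $r4:12, $r5:2}
[3] bne  $r2, $r5, L5  →  {$r0:0, $r1:8, $r2:0, $r3:4, $r4:12, $r5:2}  ⟨branch taken⟩
[4] sub  $r2, $r5, $r3  →  {$r0:0, $r1:8, $r2:65534, $r3:4, $r4:12, $r5:2}
[5] xori  $r5, $r5, 8  →  {$r0:0, $r1:8, $r2:65534, $r3:4, $r4:12, $r5:10}
[6] ori   $r4, $r4, 3  →  {$r0:0, $r1:8, $r2:65534, $r3:4, $r4:15, $r5:10}

65534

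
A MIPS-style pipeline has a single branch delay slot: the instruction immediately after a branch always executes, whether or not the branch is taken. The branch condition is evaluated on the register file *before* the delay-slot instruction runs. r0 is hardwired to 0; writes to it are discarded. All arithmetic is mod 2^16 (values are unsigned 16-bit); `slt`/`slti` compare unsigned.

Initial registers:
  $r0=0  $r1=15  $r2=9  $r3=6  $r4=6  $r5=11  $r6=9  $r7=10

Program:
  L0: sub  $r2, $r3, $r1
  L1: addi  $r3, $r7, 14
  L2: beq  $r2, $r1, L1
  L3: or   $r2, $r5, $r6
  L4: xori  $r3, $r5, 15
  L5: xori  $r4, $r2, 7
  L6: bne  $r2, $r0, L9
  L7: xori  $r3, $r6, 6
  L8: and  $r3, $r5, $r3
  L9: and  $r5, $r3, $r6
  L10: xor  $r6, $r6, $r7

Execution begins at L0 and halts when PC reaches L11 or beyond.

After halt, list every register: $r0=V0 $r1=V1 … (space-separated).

#0 sub  $r2, $r3, $r1 ; 0/15/65527/6/6/11/9/10
#1 addi  $r3, $r7, 14 ; 0/15/65527/24/6/11/9/10
#2 beq  $r2, $r1, L1 ; 0/15/65527/24/6/11/9/10 ; →fallthru
#3 or   $r2, $r5, $r6 ; 0/15/11/24/6/11/9/10
#4 xori  $r3, $r5, 15 ; 0/15/11/4/6/11/9/10
#5 xori  $r4, $r2, 7 ; 0/15/11/4/12/11/9/10
#6 bne  $r2, $r0, L9 ; 0/15/11/4/12/11/9/10 ; →target
#7 xori  $r3, $r6, 6 ; 0/15/11/15/12/11/9/10
#9 and  $r5, $r3, $r6 ; 0/15/11/15/12/9/9/10
#10 xor  $r6, $r6, $r7 ; 0/15/11/15/12/9/3/10

$r0=0 $r1=15 $r2=11 $r3=15 $r4=12 $r5=9 $r6=3 $r7=10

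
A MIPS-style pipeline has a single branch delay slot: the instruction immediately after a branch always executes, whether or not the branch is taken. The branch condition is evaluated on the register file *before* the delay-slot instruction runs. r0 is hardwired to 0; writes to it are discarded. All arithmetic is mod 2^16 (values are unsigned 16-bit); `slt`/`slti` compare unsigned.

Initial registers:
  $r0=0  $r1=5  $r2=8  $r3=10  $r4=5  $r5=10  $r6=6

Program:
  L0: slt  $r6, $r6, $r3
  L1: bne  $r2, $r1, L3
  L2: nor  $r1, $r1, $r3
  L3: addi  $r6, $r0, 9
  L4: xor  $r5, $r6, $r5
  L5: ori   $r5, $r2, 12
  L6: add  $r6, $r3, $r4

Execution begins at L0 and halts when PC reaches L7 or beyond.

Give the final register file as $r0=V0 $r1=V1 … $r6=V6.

$r0=0 $r1=65520 $r2=8 $r3=10 $r4=5 $r5=12 $r6=15

  step pc=0: slt  $r6, $r6, $r3  regs=(0,5,8,10,5,10,1)
  step pc=1: bne  $r2, $r1, L3  cond=T  regs=(0,5,8,10,5,10,1)
  step pc=2: nor  $r1, $r1, $r3  regs=(0,65520,8,10,5,10,1)
  step pc=3: addi  $r6, $r0, 9  regs=(0,65520,8,10,5,10,9)
  step pc=4: xor  $r5, $r6, $r5  regs=(0,65520,8,10,5,3,9)
  step pc=5: ori   $r5, $r2, 12  regs=(0,65520,8,10,5,12,9)
  step pc=6: add  $r6, $r3, $r4  regs=(0,65520,8,10,5,12,15)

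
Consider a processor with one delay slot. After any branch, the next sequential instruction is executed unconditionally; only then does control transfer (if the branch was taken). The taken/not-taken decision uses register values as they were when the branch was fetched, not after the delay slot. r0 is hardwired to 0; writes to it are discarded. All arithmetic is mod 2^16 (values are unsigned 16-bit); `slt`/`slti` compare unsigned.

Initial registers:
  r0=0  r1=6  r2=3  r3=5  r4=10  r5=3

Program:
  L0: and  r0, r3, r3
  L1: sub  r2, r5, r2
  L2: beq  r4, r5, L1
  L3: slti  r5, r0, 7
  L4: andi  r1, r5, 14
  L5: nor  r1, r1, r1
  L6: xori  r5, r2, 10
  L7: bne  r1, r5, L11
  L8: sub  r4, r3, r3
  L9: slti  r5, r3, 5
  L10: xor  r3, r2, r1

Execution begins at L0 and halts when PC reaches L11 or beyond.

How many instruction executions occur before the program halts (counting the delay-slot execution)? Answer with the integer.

[0] and  r0, r3, r3  →  {r0:0, r1:6, r2:3, r3:5, r4:10, r5:3}
[1] sub  r2, r5, r2  →  {r0:0, r1:6, r2:0, r3:5, r4:10, r5:3}
[2] beq  r4, r5, L1  →  {r0:0, r1:6, r2:0, r3:5, r4:10, r5:3}  ⟨branch fallthrough⟩
[3] slti  r5, r0, 7  →  {r0:0, r1:6, r2:0, r3:5, r4:10, r5:1}
[4] andi  r1, r5, 14  →  {r0:0, r1:0, r2:0, r3:5, r4:10, r5:1}
[5] nor  r1, r1, r1  →  {r0:0, r1:65535, r2:0, r3:5, r4:10, r5:1}
[6] xori  r5, r2, 10  →  {r0:0, r1:65535, r2:0, r3:5, r4:10, r5:10}
[7] bne  r1, r5, L11  →  {r0:0, r1:65535, r2:0, r3:5, r4:10, r5:10}  ⟨branch taken⟩
[8] sub  r4, r3, r3  →  {r0:0, r1:65535, r2:0, r3:5, r4:0, r5:10}

9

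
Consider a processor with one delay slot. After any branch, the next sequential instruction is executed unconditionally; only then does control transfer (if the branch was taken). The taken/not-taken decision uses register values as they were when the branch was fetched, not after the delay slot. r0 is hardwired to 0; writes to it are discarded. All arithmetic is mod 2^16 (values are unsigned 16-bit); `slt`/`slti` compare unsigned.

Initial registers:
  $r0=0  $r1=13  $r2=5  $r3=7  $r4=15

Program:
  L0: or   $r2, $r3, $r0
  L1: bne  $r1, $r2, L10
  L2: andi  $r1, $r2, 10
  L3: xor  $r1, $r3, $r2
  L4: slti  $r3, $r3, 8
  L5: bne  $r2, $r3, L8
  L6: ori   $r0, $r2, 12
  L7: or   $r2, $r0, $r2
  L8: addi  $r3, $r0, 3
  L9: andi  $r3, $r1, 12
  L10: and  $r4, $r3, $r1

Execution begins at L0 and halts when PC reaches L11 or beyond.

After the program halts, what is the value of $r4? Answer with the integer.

#0 or   $r2, $r3, $r0 ; 0/13/7/7/15
#1 bne  $r1, $r2, L10 ; 0/13/7/7/15 ; →target
#2 andi  $r1, $r2, 10 ; 0/2/7/7/15
#10 and  $r4, $r3, $r1 ; 0/2/7/7/2

2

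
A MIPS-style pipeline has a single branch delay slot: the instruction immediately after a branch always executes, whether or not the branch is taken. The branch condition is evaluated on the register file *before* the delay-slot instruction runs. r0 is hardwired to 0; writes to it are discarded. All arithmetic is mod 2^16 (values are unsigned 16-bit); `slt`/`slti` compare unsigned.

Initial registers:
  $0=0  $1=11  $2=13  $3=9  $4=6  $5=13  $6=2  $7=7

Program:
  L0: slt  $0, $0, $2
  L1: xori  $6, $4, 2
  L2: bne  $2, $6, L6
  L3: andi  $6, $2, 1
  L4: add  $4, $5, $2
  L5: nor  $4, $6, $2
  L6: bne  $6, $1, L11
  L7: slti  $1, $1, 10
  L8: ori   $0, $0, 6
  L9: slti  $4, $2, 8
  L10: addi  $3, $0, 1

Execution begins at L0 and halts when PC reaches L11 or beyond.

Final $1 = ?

0

  step pc=0: slt  $0, $0, $2  regs=(0,11,13,9,6,13,2,7)
  step pc=1: xori  $6, $4, 2  regs=(0,11,13,9,6,13,4,7)
  step pc=2: bne  $2, $6, L6  cond=T  regs=(0,11,13,9,6,13,4,7)
  step pc=3: andi  $6, $2, 1  regs=(0,11,13,9,6,13,1,7)
  step pc=6: bne  $6, $1, L11  cond=T  regs=(0,11,13,9,6,13,1,7)
  step pc=7: slti  $1, $1, 10  regs=(0,0,13,9,6,13,1,7)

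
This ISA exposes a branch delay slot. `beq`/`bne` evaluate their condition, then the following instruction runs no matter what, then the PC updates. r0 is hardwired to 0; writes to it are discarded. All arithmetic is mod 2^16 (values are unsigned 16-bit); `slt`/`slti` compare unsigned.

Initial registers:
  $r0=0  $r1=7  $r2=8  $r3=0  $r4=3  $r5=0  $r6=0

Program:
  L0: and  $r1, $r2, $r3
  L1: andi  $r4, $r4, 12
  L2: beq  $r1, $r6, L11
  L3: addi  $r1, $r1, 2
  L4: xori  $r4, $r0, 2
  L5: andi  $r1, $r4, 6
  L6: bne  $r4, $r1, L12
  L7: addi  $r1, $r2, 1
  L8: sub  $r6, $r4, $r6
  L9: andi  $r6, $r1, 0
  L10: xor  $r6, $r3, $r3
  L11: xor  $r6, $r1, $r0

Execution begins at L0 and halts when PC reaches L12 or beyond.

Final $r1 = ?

[0] and  $r1, $r2, $r3  →  {$r0:0, $r1:0, $r2:8, $r3:0, $r4:3, $r5:0, $r6:0}
[1] andi  $r4, $r4, 12  →  {$r0:0, $r1:0, $r2:8, $r3:0, $r4:0, $r5:0, $r6:0}
[2] beq  $r1, $r6, L11  →  {$r0:0, $r1:0, $r2:8, $r3:0, $r4:0, $r5:0, $r6:0}  ⟨branch taken⟩
[3] addi  $r1, $r1, 2  →  {$r0:0, $r1:2, $r2:8, $r3:0, $r4:0, $r5:0, $r6:0}
[11] xor  $r6, $r1, $r0  →  {$r0:0, $r1:2, $r2:8, $r3:0, $r4:0, $r5:0, $r6:2}

2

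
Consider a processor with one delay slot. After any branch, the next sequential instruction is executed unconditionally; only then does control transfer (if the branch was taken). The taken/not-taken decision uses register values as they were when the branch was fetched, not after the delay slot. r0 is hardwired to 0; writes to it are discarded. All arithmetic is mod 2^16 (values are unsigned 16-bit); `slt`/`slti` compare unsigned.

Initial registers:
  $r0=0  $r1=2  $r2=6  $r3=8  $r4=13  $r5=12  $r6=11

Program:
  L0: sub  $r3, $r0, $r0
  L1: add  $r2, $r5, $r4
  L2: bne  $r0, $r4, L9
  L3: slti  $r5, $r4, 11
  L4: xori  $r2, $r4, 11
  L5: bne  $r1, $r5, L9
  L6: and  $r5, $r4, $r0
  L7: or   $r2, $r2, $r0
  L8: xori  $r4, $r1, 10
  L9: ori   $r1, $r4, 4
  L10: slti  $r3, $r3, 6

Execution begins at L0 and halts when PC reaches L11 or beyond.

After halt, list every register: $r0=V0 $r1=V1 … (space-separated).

$r0=0 $r1=13 $r2=25 $r3=1 $r4=13 $r5=0 $r6=11

[0] sub  $r3, $r0, $r0  →  {$r0:0, $r1:2, $r2:6, $r3:0, $r4:13, $r5:12, $r6:11}
[1] add  $r2, $r5, $r4  →  {$r0:0, $r1:2, $r2:25, $r3:0, $r4:13, $r5:12, $r6:11}
[2] bne  $r0, $r4, L9  →  {$r0:0, $r1:2, $r2:25, $r3:0, $r4:13, $r5:12, $r6:11}  ⟨branch taken⟩
[3] slti  $r5, $r4, 11  →  {$r0:0, $r1:2, $r2:25, $r3:0, $r4:13, $r5:0, $r6:11}
[9] ori   $r1, $r4, 4  →  {$r0:0, $r1:13, $r2:25, $r3:0, $r4:13, $r5:0, $r6:11}
[10] slti  $r3, $r3, 6  →  {$r0:0, $r1:13, $r2:25, $r3:1, $r4:13, $r5:0, $r6:11}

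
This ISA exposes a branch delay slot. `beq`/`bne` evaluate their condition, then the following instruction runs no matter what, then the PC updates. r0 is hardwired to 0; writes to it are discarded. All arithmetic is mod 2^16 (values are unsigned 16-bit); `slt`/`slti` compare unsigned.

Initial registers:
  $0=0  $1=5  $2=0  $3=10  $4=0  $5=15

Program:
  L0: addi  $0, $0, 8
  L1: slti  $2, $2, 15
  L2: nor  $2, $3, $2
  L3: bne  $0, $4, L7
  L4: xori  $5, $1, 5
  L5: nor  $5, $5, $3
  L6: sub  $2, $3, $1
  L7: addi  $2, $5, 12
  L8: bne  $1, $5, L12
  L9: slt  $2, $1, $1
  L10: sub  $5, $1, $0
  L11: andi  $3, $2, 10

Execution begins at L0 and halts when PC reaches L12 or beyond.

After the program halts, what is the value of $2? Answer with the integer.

PC=0  addi  $0, $0, 8        | $0=0 $1=5 $2=0 $3=10 $4=0 $5=15
PC=1  slti  $2, $2, 15       | $0=0 $1=5 $2=1 $3=10 $4=0 $5=15
PC=2  nor  $2, $3, $2        | $0=0 $1=5 $2=65524 $3=10 $4=0 $5=15
PC=3  bne  $0, $4, L7        | $0=0 $1=5 $2=65524 $3=10 $4=0 $5=15  [not taken]
PC=4  xori  $5, $1, 5        | $0=0 $1=5 $2=65524 $3=10 $4=0 $5=0
PC=5  nor  $5, $5, $3        | $0=0 $1=5 $2=65524 $3=10 $4=0 $5=65525
PC=6  sub  $2, $3, $1        | $0=0 $1=5 $2=5 $3=10 $4=0 $5=65525
PC=7  addi  $2, $5, 12       | $0=0 $1=5 $2=1 $3=10 $4=0 $5=65525
PC=8  bne  $1, $5, L12       | $0=0 $1=5 $2=1 $3=10 $4=0 $5=65525  [TAKEN]
PC=9  slt  $2, $1, $1        | $0=0 $1=5 $2=0 $3=10 $4=0 $5=65525

0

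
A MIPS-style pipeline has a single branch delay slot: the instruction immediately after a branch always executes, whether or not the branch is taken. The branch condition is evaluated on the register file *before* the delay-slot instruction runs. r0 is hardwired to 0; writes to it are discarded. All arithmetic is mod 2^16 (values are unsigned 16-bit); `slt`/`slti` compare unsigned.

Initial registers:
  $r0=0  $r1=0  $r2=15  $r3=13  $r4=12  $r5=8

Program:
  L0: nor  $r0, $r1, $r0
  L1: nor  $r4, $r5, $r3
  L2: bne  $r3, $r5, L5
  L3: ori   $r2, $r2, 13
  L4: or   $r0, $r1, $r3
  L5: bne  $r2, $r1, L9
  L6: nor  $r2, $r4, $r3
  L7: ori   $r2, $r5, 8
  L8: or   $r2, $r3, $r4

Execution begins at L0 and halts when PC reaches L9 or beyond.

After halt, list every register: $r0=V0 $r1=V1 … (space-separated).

[0] nor  $r0, $r1, $r0  →  {$r0:0, $r1:0, $r2:15, $r3:13, $r4:12, $r5:8}
[1] nor  $r4, $r5, $r3  →  {$r0:0, $r1:0, $r2:15, $r3:13, $r4:65522, $r5:8}
[2] bne  $r3, $r5, L5  →  {$r0:0, $r1:0, $r2:15, $r3:13, $r4:65522, $r5:8}  ⟨branch taken⟩
[3] ori   $r2, $r2, 13  →  {$r0:0, $r1:0, $r2:15, $r3:13, $r4:65522, $r5:8}
[5] bne  $r2, $r1, L9  →  {$r0:0, $r1:0, $r2:15, $r3:13, $r4:65522, $r5:8}  ⟨branch taken⟩
[6] nor  $r2, $r4, $r3  →  {$r0:0, $r1:0, $r2:0, $r3:13, $r4:65522, $r5:8}

$r0=0 $r1=0 $r2=0 $r3=13 $r4=65522 $r5=8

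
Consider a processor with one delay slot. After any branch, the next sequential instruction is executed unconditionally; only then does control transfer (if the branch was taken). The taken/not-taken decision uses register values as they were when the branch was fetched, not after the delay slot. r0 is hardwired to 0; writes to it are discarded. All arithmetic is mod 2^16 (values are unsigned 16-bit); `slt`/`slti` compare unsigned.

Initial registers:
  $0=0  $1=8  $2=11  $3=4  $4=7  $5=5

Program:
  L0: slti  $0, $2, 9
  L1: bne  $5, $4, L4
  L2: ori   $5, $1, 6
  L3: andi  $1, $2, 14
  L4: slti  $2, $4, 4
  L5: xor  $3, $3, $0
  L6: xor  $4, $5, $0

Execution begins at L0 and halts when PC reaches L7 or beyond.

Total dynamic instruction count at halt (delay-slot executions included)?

[0] slti  $0, $2, 9  →  {$0:0, $1:8, $2:11, $3:4, $4:7, $5:5}
[1] bne  $5, $4, L4  →  {$0:0, $1:8, $2:11, $3:4, $4:7, $5:5}  ⟨branch taken⟩
[2] ori   $5, $1, 6  →  {$0:0, $1:8, $2:11, $3:4, $4:7, $5:14}
[4] slti  $2, $4, 4  →  {$0:0, $1:8, $2:0, $3:4, $4:7, $5:14}
[5] xor  $3, $3, $0  →  {$0:0, $1:8, $2:0, $3:4, $4:7, $5:14}
[6] xor  $4, $5, $0  →  {$0:0, $1:8, $2:0, $3:4, $4:14, $5:14}

6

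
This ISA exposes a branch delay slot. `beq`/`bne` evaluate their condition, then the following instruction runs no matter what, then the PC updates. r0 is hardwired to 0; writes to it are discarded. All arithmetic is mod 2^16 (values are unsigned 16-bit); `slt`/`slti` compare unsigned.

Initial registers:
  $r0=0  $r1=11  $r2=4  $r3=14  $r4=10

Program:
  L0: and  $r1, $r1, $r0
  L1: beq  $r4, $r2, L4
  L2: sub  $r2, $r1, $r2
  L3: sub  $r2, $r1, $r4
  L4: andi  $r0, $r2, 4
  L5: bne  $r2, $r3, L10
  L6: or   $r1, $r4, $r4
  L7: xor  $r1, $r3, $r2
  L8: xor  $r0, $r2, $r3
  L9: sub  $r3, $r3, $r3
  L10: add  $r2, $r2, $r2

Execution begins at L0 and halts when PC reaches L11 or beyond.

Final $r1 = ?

10

  step pc=0: and  $r1, $r1, $r0  regs=(0,0,4,14,10)
  step pc=1: beq  $r4, $r2, L4  cond=F  regs=(0,0,4,14,10)
  step pc=2: sub  $r2, $r1, $r2  regs=(0,0,65532,14,10)
  step pc=3: sub  $r2, $r1, $r4  regs=(0,0,65526,14,10)
  step pc=4: andi  $r0, $r2, 4  regs=(0,0,65526,14,10)
  step pc=5: bne  $r2, $r3, L10  cond=T  regs=(0,0,65526,14,10)
  step pc=6: or   $r1, $r4, $r4  regs=(0,10,65526,14,10)
  step pc=10: add  $r2, $r2, $r2  regs=(0,10,65516,14,10)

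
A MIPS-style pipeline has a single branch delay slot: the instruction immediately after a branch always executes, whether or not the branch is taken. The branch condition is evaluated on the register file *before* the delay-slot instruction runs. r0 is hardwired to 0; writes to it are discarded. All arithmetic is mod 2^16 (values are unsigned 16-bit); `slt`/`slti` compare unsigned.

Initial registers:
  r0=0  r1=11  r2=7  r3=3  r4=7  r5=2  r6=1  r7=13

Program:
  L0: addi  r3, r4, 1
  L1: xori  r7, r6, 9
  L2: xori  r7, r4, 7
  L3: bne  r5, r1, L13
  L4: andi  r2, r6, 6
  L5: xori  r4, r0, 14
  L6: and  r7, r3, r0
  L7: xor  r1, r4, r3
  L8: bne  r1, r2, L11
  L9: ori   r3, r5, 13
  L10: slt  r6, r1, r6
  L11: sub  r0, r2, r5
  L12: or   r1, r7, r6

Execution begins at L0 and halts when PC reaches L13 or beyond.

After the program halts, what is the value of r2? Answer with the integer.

0

  step pc=0: addi  r3, r4, 1  regs=(0,11,7,8,7,2,1,13)
  step pc=1: xori  r7, r6, 9  regs=(0,11,7,8,7,2,1,8)
  step pc=2: xori  r7, r4, 7  regs=(0,11,7,8,7,2,1,0)
  step pc=3: bne  r5, r1, L13  cond=T  regs=(0,11,7,8,7,2,1,0)
  step pc=4: andi  r2, r6, 6  regs=(0,11,0,8,7,2,1,0)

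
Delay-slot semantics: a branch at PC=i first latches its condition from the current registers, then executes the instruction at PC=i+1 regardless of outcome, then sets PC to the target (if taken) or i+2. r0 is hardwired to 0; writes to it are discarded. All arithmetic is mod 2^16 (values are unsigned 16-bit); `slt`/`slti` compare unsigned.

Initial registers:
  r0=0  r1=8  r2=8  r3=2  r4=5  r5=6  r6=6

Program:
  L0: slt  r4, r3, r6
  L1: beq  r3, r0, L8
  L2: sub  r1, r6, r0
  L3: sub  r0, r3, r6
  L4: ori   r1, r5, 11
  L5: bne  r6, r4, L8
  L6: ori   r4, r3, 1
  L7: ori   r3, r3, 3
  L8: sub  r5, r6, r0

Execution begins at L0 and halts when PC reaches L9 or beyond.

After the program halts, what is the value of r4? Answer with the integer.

3

PC=0  slt  r4, r3, r6        | r0=0 r1=8 r2=8 r3=2 r4=1 r5=6 r6=6
PC=1  beq  r3, r0, L8        | r0=0 r1=8 r2=8 r3=2 r4=1 r5=6 r6=6  [not taken]
PC=2  sub  r1, r6, r0        | r0=0 r1=6 r2=8 r3=2 r4=1 r5=6 r6=6
PC=3  sub  r0, r3, r6        | r0=0 r1=6 r2=8 r3=2 r4=1 r5=6 r6=6
PC=4  ori   r1, r5, 11       | r0=0 r1=15 r2=8 r3=2 r4=1 r5=6 r6=6
PC=5  bne  r6, r4, L8        | r0=0 r1=15 r2=8 r3=2 r4=1 r5=6 r6=6  [TAKEN]
PC=6  ori   r4, r3, 1        | r0=0 r1=15 r2=8 r3=2 r4=3 r5=6 r6=6
PC=8  sub  r5, r6, r0        | r0=0 r1=15 r2=8 r3=2 r4=3 r5=6 r6=6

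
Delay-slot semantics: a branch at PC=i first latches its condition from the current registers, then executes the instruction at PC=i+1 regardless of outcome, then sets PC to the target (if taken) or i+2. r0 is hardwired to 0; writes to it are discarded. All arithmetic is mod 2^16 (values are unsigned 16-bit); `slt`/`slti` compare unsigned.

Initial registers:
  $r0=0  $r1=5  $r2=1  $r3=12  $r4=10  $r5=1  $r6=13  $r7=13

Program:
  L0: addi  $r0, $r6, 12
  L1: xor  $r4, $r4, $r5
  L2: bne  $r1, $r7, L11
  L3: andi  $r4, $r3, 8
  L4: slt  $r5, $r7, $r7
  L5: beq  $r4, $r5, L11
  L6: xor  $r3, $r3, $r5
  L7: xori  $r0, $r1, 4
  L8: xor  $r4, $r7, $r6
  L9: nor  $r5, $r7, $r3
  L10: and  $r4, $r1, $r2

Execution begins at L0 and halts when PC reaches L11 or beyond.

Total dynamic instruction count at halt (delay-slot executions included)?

#0 addi  $r0, $r6, 12 ; 0/5/1/12/10/1/13/13
#1 xor  $r4, $r4, $r5 ; 0/5/1/12/11/1/13/13
#2 bne  $r1, $r7, L11 ; 0/5/1/12/11/1/13/13 ; →target
#3 andi  $r4, $r3, 8 ; 0/5/1/12/8/1/13/13

4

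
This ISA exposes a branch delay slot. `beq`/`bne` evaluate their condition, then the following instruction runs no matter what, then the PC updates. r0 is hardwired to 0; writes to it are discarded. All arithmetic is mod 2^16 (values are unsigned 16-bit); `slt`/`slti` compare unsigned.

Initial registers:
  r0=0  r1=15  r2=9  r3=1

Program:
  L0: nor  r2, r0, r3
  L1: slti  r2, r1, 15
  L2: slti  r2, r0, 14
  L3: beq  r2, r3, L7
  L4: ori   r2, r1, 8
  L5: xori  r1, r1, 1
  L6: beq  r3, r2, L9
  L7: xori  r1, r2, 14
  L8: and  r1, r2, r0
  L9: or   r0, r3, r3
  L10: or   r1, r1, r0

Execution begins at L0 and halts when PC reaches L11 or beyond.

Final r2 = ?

PC=0  nor  r2, r0, r3        | r0=0 r1=15 r2=65534 r3=1
PC=1  slti  r2, r1, 15       | r0=0 r1=15 r2=0 r3=1
PC=2  slti  r2, r0, 14       | r0=0 r1=15 r2=1 r3=1
PC=3  beq  r2, r3, L7        | r0=0 r1=15 r2=1 r3=1  [TAKEN]
PC=4  ori   r2, r1, 8        | r0=0 r1=15 r2=15 r3=1
PC=7  xori  r1, r2, 14       | r0=0 r1=1 r2=15 r3=1
PC=8  and  r1, r2, r0        | r0=0 r1=0 r2=15 r3=1
PC=9  or   r0, r3, r3        | r0=0 r1=0 r2=15 r3=1
PC=10 or   r1, r1, r0        | r0=0 r1=0 r2=15 r3=1

15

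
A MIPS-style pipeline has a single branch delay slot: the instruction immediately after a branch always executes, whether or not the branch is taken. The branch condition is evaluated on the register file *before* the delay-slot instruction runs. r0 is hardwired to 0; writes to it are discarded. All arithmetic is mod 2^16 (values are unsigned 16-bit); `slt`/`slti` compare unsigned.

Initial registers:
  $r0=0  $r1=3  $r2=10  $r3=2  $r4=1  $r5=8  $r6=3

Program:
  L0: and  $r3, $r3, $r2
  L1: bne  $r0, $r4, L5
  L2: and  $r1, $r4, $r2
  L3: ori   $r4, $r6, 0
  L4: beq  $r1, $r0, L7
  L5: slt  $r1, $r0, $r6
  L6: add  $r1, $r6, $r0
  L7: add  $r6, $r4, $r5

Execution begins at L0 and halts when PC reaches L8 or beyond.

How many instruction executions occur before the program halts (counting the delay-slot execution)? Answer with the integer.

6

[0] and  $r3, $r3, $r2  →  {$r0:0, $r1:3, $r2:10, $r3:2, $r4:1, $r5:8, $r6:3}
[1] bne  $r0, $r4, L5  →  {$r0:0, $r1:3, $r2:10, $r3:2, $r4:1, $r5:8, $r6:3}  ⟨branch taken⟩
[2] and  $r1, $r4, $r2  →  {$r0:0, $r1:0, $r2:10, $r3:2, $r4:1, $r5:8, $r6:3}
[5] slt  $r1, $r0, $r6  →  {$r0:0, $r1:1, $r2:10, $r3:2, $r4:1, $r5:8, $r6:3}
[6] add  $r1, $r6, $r0  →  {$r0:0, $r1:3, $r2:10, $r3:2, $r4:1, $r5:8, $r6:3}
[7] add  $r6, $r4, $r5  →  {$r0:0, $r1:3, $r2:10, $r3:2, $r4:1, $r5:8, $r6:9}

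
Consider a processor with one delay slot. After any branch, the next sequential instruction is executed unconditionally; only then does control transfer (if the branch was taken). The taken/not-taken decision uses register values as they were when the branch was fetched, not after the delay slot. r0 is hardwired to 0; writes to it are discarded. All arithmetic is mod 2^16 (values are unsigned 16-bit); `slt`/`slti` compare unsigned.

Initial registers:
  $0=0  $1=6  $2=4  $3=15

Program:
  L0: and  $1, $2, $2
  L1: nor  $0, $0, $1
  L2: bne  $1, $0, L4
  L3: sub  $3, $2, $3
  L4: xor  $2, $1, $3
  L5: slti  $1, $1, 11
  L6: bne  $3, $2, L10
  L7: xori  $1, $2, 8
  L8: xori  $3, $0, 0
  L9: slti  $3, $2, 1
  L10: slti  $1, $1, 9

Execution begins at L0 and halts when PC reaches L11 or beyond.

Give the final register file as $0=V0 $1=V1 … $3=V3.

$0=0 $1=0 $2=65521 $3=65525

[0] and  $1, $2, $2  →  {$0:0, $1:4, $2:4, $3:15}
[1] nor  $0, $0, $1  →  {$0:0, $1:4, $2:4, $3:15}
[2] bne  $1, $0, L4  →  {$0:0, $1:4, $2:4, $3:15}  ⟨branch taken⟩
[3] sub  $3, $2, $3  →  {$0:0, $1:4, $2:4, $3:65525}
[4] xor  $2, $1, $3  →  {$0:0, $1:4, $2:65521, $3:65525}
[5] slti  $1, $1, 11  →  {$0:0, $1:1, $2:65521, $3:65525}
[6] bne  $3, $2, L10  →  {$0:0, $1:1, $2:65521, $3:65525}  ⟨branch taken⟩
[7] xori  $1, $2, 8  →  {$0:0, $1:65529, $2:65521, $3:65525}
[10] slti  $1, $1, 9  →  {$0:0, $1:0, $2:65521, $3:65525}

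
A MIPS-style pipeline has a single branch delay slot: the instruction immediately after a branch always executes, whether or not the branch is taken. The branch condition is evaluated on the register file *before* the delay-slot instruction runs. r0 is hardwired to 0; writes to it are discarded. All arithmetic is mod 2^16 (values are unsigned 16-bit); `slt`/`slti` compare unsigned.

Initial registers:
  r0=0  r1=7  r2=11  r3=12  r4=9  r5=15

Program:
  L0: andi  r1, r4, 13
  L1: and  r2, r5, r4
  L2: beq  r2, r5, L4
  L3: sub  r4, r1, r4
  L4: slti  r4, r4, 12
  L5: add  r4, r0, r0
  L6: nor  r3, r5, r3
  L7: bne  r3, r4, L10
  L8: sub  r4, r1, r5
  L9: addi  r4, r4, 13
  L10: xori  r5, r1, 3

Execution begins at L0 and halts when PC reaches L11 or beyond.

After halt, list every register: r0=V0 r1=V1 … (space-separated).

  step pc=0: andi  r1, r4, 13  regs=(0,9,11,12,9,15)
  step pc=1: and  r2, r5, r4  regs=(0,9,9,12,9,15)
  step pc=2: beq  r2, r5, L4  cond=F  regs=(0,9,9,12,9,15)
  step pc=3: sub  r4, r1, r4  regs=(0,9,9,12,0,15)
  step pc=4: slti  r4, r4, 12  regs=(0,9,9,12,1,15)
  step pc=5: add  r4, r0, r0  regs=(0,9,9,12,0,15)
  step pc=6: nor  r3, r5, r3  regs=(0,9,9,65520,0,15)
  step pc=7: bne  r3, r4, L10  cond=T  regs=(0,9,9,65520,0,15)
  step pc=8: sub  r4, r1, r5  regs=(0,9,9,65520,65530,15)
  step pc=10: xori  r5, r1, 3  regs=(0,9,9,65520,65530,10)

r0=0 r1=9 r2=9 r3=65520 r4=65530 r5=10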